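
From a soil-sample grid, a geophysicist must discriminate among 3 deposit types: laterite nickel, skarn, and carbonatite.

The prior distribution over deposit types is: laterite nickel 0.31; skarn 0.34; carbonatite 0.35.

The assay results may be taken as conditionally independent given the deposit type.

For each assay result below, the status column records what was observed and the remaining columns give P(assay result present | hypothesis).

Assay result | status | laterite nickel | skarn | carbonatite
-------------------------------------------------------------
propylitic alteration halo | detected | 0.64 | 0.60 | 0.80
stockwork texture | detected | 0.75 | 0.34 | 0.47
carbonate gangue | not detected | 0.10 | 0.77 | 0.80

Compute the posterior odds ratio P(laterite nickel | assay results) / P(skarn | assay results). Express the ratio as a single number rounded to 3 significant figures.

Unnormalized posterior weight (prior times the assay result likelihoods) for each of the two hypotheses (using 1 − P(present | H) for each absent assay result):
  laterite nickel: 0.31 × 0.64 × 0.75 × (1 − 0.10) = 0.13392
  skarn: 0.34 × 0.60 × 0.34 × (1 − 0.77) = 0.015953
Odds(laterite nickel : skarn) = 0.13392 / 0.015953 ≈ 8.39.

8.39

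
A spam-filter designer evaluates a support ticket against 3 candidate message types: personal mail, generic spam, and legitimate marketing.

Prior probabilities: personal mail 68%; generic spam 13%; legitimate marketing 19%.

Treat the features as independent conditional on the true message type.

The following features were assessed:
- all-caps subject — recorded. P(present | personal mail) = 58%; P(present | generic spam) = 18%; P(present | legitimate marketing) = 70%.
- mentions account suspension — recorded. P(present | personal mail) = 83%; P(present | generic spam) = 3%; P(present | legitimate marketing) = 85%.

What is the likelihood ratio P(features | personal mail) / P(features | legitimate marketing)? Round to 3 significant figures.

0.809

Joint likelihood of the feature pattern under each hypothesis:
  personal mail: 0.58 × 0.83 = 0.4814
  legitimate marketing: 0.70 × 0.85 = 0.595
Bayes factor = 0.4814 / 0.595 ≈ 0.809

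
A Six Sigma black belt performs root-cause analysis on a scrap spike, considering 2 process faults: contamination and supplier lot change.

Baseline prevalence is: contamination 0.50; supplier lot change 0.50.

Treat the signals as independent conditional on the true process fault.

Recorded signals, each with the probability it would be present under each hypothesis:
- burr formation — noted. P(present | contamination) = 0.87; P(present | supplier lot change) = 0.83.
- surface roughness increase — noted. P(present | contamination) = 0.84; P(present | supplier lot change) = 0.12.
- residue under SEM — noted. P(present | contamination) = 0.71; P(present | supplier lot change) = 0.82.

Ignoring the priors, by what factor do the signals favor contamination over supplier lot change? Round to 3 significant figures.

The Bayes factor is the ratio of the joint likelihoods of the signal pattern under the two hypotheses.
  contamination: 0.87 × 0.84 × 0.71 = 0.51887
  supplier lot change: 0.83 × 0.12 × 0.82 = 0.081672
Bayes factor = 0.51887 / 0.081672 ≈ 6.35

6.35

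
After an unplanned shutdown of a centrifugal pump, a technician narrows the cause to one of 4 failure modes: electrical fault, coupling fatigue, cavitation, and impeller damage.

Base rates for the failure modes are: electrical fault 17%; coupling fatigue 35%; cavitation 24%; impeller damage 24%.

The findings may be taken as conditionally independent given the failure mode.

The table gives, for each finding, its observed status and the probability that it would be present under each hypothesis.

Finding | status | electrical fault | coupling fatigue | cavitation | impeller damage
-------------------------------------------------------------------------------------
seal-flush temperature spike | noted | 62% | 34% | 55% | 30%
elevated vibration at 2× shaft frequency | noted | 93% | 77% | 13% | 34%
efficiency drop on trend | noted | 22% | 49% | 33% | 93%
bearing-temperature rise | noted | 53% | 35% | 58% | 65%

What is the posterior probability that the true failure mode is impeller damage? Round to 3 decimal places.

Multiply each prior by the joint likelihood of the evidence pattern:
  electrical fault: 0.17 × 0.62 × 0.93 × 0.22 × 0.53 = 0.011429
  coupling fatigue: 0.35 × 0.34 × 0.77 × 0.49 × 0.35 = 0.015715
  cavitation: 0.24 × 0.55 × 0.13 × 0.33 × 0.58 = 0.0032844
  impeller damage: 0.24 × 0.30 × 0.34 × 0.93 × 0.65 = 0.014798
Marginal likelihood of the evidence = 0.045226.
P(impeller damage | evidence) = 0.014798 / 0.045226 ≈ 0.327.

0.327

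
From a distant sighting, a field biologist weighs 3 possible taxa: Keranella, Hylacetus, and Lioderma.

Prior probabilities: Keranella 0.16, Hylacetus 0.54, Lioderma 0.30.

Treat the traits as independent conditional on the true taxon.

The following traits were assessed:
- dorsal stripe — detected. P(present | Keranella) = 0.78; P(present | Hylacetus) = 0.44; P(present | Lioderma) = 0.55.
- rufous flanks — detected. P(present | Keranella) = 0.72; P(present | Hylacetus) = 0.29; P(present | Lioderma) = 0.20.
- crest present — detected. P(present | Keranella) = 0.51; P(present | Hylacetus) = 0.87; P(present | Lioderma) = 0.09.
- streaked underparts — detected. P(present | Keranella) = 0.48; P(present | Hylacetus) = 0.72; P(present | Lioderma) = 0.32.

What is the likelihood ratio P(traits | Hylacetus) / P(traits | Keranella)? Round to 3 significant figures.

0.581

The Bayes factor is the ratio of the joint likelihoods of the trait pattern under the two hypotheses.
  Hylacetus: 0.44 × 0.29 × 0.87 × 0.72 = 0.079929
  Keranella: 0.78 × 0.72 × 0.51 × 0.48 = 0.13748
Bayes factor = 0.079929 / 0.13748 ≈ 0.581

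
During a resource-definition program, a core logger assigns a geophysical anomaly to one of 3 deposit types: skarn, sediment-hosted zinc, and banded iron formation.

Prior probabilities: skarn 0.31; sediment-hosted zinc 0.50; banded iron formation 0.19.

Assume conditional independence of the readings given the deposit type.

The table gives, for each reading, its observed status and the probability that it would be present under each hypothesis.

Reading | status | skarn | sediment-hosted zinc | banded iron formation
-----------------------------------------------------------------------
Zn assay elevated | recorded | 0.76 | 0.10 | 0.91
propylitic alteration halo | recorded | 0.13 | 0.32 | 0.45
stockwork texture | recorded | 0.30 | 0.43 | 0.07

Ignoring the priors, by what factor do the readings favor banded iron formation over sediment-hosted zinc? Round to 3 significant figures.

2.08

Joint likelihood of the reading pattern under each hypothesis:
  banded iron formation: 0.91 × 0.45 × 0.07 = 0.028665
  sediment-hosted zinc: 0.10 × 0.32 × 0.43 = 0.01376
Bayes factor = 0.028665 / 0.01376 ≈ 2.08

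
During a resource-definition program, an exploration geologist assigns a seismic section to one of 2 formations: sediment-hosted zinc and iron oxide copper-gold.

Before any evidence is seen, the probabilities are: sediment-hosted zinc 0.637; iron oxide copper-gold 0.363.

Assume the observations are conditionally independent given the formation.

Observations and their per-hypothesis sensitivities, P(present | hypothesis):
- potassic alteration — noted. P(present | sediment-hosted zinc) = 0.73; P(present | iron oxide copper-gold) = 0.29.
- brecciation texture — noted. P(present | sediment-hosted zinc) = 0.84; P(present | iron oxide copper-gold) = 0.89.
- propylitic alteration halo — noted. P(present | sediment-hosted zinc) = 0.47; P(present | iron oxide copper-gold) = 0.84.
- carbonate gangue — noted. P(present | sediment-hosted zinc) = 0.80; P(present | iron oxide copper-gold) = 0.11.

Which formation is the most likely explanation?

By Bayes' rule with conditional independence, the unnormalized weight for each hypothesis is prior × ∏ likelihoods:
  sediment-hosted zinc: 0.637 × 0.73 × 0.84 × 0.47 × 0.80 = 0.14687
  iron oxide copper-gold: 0.363 × 0.29 × 0.89 × 0.84 × 0.11 = 0.008657
The unnormalized weights sum to 0.15553.
P(sediment-hosted zinc | evidence) ≈ 0.14687 / 0.15553 ≈ 0.944
P(iron oxide copper-gold | evidence) ≈ 0.008657 / 0.15553 ≈ 0.056
The largest is 0.944, so sediment-hosted zinc is most probable.

sediment-hosted zinc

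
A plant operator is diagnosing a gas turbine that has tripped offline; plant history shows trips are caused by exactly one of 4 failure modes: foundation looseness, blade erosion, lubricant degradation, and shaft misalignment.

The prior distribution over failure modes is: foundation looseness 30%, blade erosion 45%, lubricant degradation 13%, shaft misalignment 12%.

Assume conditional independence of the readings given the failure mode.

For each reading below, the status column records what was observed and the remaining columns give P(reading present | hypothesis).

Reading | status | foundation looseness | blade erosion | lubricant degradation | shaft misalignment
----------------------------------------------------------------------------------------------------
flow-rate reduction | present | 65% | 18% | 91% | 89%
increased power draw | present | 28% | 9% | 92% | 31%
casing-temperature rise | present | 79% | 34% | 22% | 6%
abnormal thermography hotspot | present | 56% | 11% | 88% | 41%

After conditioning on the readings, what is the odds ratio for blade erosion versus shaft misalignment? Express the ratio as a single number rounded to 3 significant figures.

0.335

The normalizing constant cancels in an odds ratio, so compute prior × likelihood for the two hypotheses only:
  blade erosion: 0.45 × 0.18 × 0.09 × 0.34 × 0.11 = 0.00027265
  shaft misalignment: 0.12 × 0.89 × 0.31 × 0.06 × 0.41 = 0.00081446
Odds(blade erosion : shaft misalignment) = 0.00027265 / 0.00081446 ≈ 0.335.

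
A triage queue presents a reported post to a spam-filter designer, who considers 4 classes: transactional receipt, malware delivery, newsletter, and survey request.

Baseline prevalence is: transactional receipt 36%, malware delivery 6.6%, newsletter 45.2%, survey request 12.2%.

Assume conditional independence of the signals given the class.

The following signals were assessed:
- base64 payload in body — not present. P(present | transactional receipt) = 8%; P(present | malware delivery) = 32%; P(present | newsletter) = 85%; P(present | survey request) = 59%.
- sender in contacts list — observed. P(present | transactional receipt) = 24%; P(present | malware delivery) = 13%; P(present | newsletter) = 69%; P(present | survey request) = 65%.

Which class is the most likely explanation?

transactional receipt

By Bayes' rule with conditional independence, the unnormalized weight for each hypothesis is prior × ∏ likelihoods (using 1 − P(present | H) for each absent signal):
  transactional receipt: 0.360 × (1 − 0.08) × 0.24 = 0.079488
  malware delivery: 0.066 × (1 − 0.32) × 0.13 = 0.0058344
  newsletter: 0.452 × (1 − 0.85) × 0.69 = 0.046782
  survey request: 0.122 × (1 − 0.59) × 0.65 = 0.032513
The unnormalized weights sum to 0.16462.
P(transactional receipt | evidence) ≈ 0.079488 / 0.16462 ≈ 0.483
P(malware delivery | evidence) ≈ 0.0058344 / 0.16462 ≈ 0.035
P(newsletter | evidence) ≈ 0.046782 / 0.16462 ≈ 0.284
P(survey request | evidence) ≈ 0.032513 / 0.16462 ≈ 0.198
The largest is 0.483, so transactional receipt is most probable.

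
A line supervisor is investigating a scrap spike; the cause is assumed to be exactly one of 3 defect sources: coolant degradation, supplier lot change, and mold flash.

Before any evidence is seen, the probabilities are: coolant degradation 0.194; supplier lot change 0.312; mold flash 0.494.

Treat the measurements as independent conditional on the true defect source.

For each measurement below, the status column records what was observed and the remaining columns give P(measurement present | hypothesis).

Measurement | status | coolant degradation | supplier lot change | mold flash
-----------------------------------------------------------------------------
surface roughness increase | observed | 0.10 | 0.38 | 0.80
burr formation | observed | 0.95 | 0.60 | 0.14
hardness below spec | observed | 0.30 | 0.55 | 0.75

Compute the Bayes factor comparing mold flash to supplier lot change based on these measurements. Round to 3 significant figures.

Take the product of per-measurement likelihoods under each hypothesis, then divide.
  mold flash: 0.80 × 0.14 × 0.75 = 0.084
  supplier lot change: 0.38 × 0.60 × 0.55 = 0.1254
Bayes factor = 0.084 / 0.1254 ≈ 0.670

0.670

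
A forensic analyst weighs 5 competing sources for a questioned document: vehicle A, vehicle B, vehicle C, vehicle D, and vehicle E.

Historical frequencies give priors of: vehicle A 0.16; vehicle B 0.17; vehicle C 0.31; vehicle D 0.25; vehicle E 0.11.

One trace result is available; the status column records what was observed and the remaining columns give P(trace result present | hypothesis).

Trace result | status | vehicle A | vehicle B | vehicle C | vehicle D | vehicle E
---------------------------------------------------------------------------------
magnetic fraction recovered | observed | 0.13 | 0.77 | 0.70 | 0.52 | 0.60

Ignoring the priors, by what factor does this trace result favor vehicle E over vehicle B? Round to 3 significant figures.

0.779

Likelihood of this trace result under each hypothesis:
  vehicle E: 0.6
  vehicle B: 0.77
Bayes factor = 0.6 / 0.77 ≈ 0.779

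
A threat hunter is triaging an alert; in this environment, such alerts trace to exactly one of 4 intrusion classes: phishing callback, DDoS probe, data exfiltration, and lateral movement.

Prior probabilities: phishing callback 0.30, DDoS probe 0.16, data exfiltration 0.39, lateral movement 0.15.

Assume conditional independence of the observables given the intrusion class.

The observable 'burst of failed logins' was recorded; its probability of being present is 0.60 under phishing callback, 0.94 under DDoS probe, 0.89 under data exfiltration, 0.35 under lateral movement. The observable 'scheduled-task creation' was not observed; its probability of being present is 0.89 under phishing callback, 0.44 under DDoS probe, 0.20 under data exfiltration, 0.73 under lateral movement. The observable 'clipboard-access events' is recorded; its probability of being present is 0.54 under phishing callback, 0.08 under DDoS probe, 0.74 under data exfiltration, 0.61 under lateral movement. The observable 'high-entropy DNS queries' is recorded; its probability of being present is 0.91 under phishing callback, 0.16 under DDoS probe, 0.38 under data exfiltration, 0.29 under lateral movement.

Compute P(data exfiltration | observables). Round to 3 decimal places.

By Bayes' rule with conditional independence, the unnormalized weight for each hypothesis is prior × ∏ likelihoods (using 1 − P(present | H) for each absent observable):
  phishing callback: 0.30 × 0.60 × (1 − 0.89) × 0.54 × 0.91 = 0.0097297
  DDoS probe: 0.16 × 0.94 × (1 − 0.44) × 0.08 × 0.16 = 0.0010781
  data exfiltration: 0.39 × 0.89 × (1 − 0.20) × 0.74 × 0.38 = 0.078084
  lateral movement: 0.15 × 0.35 × (1 − 0.73) × 0.61 × 0.29 = 0.0025076
The unnormalized weights sum to 0.091399.
P(data exfiltration | evidence) = 0.078084 / 0.091399 ≈ 0.854.

0.854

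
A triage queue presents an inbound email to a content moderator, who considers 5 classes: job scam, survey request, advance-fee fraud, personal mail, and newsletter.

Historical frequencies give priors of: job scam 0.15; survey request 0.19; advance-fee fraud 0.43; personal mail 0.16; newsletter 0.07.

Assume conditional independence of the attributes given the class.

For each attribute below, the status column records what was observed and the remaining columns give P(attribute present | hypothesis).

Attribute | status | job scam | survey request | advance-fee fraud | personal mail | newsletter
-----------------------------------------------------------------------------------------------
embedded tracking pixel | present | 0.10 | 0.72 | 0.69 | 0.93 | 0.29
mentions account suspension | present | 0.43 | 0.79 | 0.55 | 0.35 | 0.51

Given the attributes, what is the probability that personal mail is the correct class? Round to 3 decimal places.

Multiply each prior by the joint likelihood of the attribute pattern:
  job scam: 0.15 × 0.10 × 0.43 = 0.00645
  survey request: 0.19 × 0.72 × 0.79 = 0.10807
  advance-fee fraud: 0.43 × 0.69 × 0.55 = 0.16318
  personal mail: 0.16 × 0.93 × 0.35 = 0.05208
  newsletter: 0.07 × 0.29 × 0.51 = 0.010353
The unnormalized weights sum to 0.34014.
P(personal mail | evidence) = 0.05208 / 0.34014 ≈ 0.153.

0.153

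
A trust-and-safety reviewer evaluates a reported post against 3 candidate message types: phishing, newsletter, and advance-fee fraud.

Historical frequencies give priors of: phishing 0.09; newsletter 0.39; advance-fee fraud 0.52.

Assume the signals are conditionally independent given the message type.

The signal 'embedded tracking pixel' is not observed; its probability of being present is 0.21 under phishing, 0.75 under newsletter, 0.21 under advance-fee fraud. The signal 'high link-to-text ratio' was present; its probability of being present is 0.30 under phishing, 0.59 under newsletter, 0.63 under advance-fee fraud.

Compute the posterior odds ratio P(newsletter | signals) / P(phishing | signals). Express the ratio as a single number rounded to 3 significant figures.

2.70

Unnormalized posterior weight (prior times the signal likelihoods) for each of the two hypotheses (using 1 − P(present | H) for each absent signal):
  newsletter: 0.39 × (1 − 0.75) × 0.59 = 0.057525
  phishing: 0.09 × (1 − 0.21) × 0.30 = 0.02133
Odds(newsletter : phishing) = 0.057525 / 0.02133 ≈ 2.70.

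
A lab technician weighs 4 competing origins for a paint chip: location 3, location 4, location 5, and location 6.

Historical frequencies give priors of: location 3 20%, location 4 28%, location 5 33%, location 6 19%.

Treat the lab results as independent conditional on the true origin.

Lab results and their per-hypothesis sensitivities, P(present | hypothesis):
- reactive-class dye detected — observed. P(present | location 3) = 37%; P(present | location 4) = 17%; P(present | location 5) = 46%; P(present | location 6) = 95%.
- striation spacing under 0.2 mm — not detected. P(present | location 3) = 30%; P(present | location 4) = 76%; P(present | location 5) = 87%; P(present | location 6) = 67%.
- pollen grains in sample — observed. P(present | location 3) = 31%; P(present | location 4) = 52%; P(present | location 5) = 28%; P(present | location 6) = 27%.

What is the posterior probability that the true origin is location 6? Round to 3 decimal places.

0.369

For each hypothesis, the unnormalized posterior weight is prior × product of the lab result likelihoods (using 1 − P(present | H) for each absent lab result):
  location 3: 0.20 × 0.37 × (1 − 0.30) × 0.31 = 0.016058
  location 4: 0.28 × 0.17 × (1 − 0.76) × 0.52 = 0.0059405
  location 5: 0.33 × 0.46 × (1 − 0.87) × 0.28 = 0.0055255
  location 6: 0.19 × 0.95 × (1 − 0.67) × 0.27 = 0.016083
Normalizing constant Z = 0.016058 + 0.0059405 + 0.0055255 + 0.016083 = 0.043607.
P(location 6 | evidence) = 0.016083 / 0.043607 ≈ 0.369.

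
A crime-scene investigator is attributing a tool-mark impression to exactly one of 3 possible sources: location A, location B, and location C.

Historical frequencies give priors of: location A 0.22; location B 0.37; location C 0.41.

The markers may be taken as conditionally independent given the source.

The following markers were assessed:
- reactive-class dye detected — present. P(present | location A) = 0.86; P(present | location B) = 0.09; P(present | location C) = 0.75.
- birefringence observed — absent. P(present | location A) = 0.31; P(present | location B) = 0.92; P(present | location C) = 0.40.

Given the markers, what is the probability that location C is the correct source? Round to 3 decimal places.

Multiply each prior by the joint likelihood of the marker pattern (using 1 − P(present | H) for each absent marker):
  location A: 0.22 × 0.86 × (1 − 0.31) = 0.13055
  location B: 0.37 × 0.09 × (1 − 0.92) = 0.002664
  location C: 0.41 × 0.75 × (1 − 0.40) = 0.1845
The unnormalized weights sum to 0.31771.
P(location C | evidence) = 0.1845 / 0.31771 ≈ 0.581.

0.581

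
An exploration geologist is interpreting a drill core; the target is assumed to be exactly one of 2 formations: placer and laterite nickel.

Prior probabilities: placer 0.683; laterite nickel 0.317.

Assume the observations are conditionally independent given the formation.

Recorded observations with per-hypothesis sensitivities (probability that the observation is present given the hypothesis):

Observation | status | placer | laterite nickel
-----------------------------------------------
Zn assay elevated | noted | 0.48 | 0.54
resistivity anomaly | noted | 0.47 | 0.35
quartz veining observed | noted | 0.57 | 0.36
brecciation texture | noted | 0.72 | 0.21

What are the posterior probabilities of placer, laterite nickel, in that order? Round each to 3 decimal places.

Multiply each prior by the joint likelihood of the evidence pattern:
  placer: 0.683 × 0.48 × 0.47 × 0.57 × 0.72 = 0.063236
  laterite nickel: 0.317 × 0.54 × 0.35 × 0.36 × 0.21 = 0.0045294
Normalizing constant Z = 0.063236 + 0.0045294 = 0.067766.
P(placer | evidence) = 0.063236 / 0.067766 ≈ 0.933
P(laterite nickel | evidence) = 0.0045294 / 0.067766 ≈ 0.067

0.933, 0.067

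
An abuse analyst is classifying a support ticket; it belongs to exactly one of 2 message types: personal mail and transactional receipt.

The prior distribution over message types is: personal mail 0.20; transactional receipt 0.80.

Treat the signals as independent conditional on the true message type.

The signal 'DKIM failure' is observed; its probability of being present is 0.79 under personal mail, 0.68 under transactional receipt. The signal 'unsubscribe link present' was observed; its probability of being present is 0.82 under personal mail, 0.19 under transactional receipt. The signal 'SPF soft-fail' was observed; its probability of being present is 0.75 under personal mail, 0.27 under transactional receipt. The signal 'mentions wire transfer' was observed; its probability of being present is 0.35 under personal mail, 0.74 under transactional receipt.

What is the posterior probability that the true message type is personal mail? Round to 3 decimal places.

0.622

For each hypothesis, the unnormalized posterior weight is prior × product of the signal likelihoods:
  personal mail: 0.20 × 0.79 × 0.82 × 0.75 × 0.35 = 0.034009
  transactional receipt: 0.80 × 0.68 × 0.19 × 0.27 × 0.74 = 0.020651
Normalizing constant Z = 0.034009 + 0.020651 = 0.054661.
P(personal mail | evidence) = 0.034009 / 0.054661 ≈ 0.622.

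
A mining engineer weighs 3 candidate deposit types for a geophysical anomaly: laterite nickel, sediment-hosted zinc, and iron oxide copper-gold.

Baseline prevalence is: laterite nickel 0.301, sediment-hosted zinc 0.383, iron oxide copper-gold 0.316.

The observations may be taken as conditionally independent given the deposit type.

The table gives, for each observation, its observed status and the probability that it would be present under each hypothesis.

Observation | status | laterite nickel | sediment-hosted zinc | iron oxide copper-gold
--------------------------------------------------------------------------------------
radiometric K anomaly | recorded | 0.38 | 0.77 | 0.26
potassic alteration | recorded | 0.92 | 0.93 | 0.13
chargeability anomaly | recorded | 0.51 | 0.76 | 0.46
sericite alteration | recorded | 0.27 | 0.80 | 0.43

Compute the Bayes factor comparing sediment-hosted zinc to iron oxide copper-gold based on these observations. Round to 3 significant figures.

Take the product of per-observation likelihoods under each hypothesis, then divide.
  sediment-hosted zinc: 0.77 × 0.93 × 0.76 × 0.80 = 0.43539
  iron oxide copper-gold: 0.26 × 0.13 × 0.46 × 0.43 = 0.0066856
Bayes factor = 0.43539 / 0.0066856 ≈ 65.1

65.1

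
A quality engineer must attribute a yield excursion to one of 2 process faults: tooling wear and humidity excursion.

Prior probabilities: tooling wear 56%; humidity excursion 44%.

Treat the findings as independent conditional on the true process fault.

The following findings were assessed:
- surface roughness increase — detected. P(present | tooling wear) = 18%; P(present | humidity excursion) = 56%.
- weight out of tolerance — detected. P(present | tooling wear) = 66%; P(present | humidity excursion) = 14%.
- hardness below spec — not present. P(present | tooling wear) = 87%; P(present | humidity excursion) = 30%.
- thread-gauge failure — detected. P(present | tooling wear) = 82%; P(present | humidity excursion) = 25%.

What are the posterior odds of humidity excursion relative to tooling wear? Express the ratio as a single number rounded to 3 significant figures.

Unnormalized posterior weight (prior times the finding likelihoods) for each of the two hypotheses (using 1 − P(present | H) for each absent finding):
  humidity excursion: 0.44 × 0.56 × 0.14 × (1 − 0.30) × 0.25 = 0.0060368
  tooling wear: 0.56 × 0.18 × 0.66 × (1 − 0.87) × 0.82 = 0.0070919
Odds(humidity excursion : tooling wear) = 0.0060368 / 0.0070919 ≈ 0.851.

0.851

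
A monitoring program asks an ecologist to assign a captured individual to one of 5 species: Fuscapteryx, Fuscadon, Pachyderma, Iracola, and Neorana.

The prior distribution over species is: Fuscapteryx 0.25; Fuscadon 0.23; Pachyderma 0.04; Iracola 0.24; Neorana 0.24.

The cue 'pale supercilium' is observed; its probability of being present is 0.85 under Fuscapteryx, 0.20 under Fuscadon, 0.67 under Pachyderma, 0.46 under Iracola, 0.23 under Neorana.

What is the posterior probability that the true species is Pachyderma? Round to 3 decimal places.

For each hypothesis, the unnormalized posterior weight is prior × likelihood:
  Fuscapteryx: 0.25 × 0.85 = 0.2125
  Fuscadon: 0.23 × 0.20 = 0.046
  Pachyderma: 0.04 × 0.67 = 0.0268
  Iracola: 0.24 × 0.46 = 0.1104
  Neorana: 0.24 × 0.23 = 0.0552
The unnormalized weights sum to 0.4509.
P(Pachyderma | evidence) = 0.0268 / 0.4509 ≈ 0.059.

0.059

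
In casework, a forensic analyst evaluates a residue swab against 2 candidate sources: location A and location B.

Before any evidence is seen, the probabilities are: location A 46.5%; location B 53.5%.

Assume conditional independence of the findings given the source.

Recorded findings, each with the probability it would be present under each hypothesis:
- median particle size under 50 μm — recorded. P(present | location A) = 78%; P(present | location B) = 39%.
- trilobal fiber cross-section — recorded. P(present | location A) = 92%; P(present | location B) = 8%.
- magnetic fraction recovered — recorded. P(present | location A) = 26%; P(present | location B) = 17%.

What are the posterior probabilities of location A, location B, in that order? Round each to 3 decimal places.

0.968, 0.032

By Bayes' rule with conditional independence, the unnormalized weight for each hypothesis is prior × ∏ likelihoods:
  location A: 0.465 × 0.78 × 0.92 × 0.26 = 0.086758
  location B: 0.535 × 0.39 × 0.08 × 0.17 = 0.0028376
Marginal likelihood of the evidence = 0.089595.
P(location A | evidence) = 0.086758 / 0.089595 ≈ 0.968
P(location B | evidence) = 0.0028376 / 0.089595 ≈ 0.032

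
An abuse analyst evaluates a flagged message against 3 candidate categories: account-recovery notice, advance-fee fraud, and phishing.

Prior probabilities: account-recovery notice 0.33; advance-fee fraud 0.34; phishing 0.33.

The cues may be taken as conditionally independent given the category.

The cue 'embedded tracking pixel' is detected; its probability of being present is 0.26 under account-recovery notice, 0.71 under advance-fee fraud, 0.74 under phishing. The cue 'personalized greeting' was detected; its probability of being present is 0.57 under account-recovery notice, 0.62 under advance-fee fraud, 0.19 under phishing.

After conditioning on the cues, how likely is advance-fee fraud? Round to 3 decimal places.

0.611

By Bayes' rule with conditional independence, the unnormalized weight for each hypothesis is prior × ∏ likelihoods:
  account-recovery notice: 0.33 × 0.26 × 0.57 = 0.048906
  advance-fee fraud: 0.34 × 0.71 × 0.62 = 0.14967
  phishing: 0.33 × 0.74 × 0.19 = 0.046398
The unnormalized weights sum to 0.24497.
P(advance-fee fraud | evidence) = 0.14967 / 0.24497 ≈ 0.611.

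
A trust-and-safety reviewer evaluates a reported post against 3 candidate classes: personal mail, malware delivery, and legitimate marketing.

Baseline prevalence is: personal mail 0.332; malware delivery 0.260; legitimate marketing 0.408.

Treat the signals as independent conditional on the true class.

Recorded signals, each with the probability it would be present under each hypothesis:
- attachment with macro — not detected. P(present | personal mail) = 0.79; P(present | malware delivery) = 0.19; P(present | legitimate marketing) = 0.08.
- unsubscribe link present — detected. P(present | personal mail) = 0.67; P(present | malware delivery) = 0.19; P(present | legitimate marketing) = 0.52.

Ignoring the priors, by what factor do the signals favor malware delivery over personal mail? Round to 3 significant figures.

Joint likelihood of the signal pattern under each hypothesis (using 1 − P(present | H) for each absent signal):
  malware delivery: (1 − 0.19) × 0.19 = 0.1539
  personal mail: (1 − 0.79) × 0.67 = 0.1407
Bayes factor = 0.1539 / 0.1407 ≈ 1.09

1.09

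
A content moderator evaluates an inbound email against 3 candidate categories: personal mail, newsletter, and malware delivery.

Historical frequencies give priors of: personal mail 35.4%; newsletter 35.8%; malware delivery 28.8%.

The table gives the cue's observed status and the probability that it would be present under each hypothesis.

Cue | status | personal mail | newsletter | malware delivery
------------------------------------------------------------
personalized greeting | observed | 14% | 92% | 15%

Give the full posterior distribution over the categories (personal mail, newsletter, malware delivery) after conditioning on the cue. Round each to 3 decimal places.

0.117, 0.780, 0.102

Multiply each prior by the likelihood of the cue:
  personal mail: 0.354 × 0.14 = 0.04956
  newsletter: 0.358 × 0.92 = 0.32936
  malware delivery: 0.288 × 0.15 = 0.0432
The unnormalized weights sum to 0.42212.
P(personal mail | evidence) = 0.04956 / 0.42212 ≈ 0.117
P(newsletter | evidence) = 0.32936 / 0.42212 ≈ 0.780
P(malware delivery | evidence) = 0.0432 / 0.42212 ≈ 0.102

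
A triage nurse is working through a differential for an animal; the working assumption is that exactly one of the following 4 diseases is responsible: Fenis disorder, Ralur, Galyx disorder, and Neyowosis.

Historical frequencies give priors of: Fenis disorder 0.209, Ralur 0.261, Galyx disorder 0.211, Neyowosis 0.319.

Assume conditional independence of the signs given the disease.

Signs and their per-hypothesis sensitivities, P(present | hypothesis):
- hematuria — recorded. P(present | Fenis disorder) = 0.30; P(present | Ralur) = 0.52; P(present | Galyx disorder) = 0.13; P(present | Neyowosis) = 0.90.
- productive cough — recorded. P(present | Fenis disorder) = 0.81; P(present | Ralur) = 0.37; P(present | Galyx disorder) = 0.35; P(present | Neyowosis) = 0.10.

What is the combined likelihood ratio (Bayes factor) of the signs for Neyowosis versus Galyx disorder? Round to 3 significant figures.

1.98

Joint likelihood of the sign pattern under each hypothesis:
  Neyowosis: 0.90 × 0.10 = 0.09
  Galyx disorder: 0.13 × 0.35 = 0.0455
Bayes factor = 0.09 / 0.0455 ≈ 1.98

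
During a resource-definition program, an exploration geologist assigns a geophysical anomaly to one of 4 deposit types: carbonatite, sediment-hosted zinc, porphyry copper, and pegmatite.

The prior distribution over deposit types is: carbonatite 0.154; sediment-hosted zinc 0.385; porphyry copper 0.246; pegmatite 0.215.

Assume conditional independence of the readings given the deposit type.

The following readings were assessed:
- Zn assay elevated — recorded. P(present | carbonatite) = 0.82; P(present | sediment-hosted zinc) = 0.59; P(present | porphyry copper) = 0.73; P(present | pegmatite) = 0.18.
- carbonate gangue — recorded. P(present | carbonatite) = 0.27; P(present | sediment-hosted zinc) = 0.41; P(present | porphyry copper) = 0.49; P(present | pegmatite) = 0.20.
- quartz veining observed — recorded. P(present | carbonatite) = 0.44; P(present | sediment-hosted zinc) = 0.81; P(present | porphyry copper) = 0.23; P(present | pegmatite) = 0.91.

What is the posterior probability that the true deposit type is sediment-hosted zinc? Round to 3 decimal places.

0.641

Multiply each prior by the joint likelihood of the reading pattern:
  carbonatite: 0.154 × 0.82 × 0.27 × 0.44 = 0.015002
  sediment-hosted zinc: 0.385 × 0.59 × 0.41 × 0.81 = 0.075437
  porphyry copper: 0.246 × 0.73 × 0.49 × 0.23 = 0.020239
  pegmatite: 0.215 × 0.18 × 0.20 × 0.91 = 0.0070434
Marginal likelihood of the evidence = 0.11772.
P(sediment-hosted zinc | evidence) = 0.075437 / 0.11772 ≈ 0.641.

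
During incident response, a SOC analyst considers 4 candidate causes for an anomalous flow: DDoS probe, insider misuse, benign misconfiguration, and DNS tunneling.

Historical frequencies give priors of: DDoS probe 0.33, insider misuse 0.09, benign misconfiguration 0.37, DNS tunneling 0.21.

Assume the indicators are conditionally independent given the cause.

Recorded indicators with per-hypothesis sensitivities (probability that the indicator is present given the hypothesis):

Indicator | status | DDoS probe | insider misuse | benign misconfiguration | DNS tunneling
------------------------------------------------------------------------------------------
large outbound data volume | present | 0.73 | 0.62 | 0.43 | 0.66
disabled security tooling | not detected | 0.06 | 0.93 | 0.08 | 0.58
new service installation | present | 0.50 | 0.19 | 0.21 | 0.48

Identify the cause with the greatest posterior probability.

Multiply each prior by the joint likelihood of the indicator pattern (using 1 − P(present | H) for each absent indicator):
  DDoS probe: 0.33 × 0.73 × (1 − 0.06) × 0.50 = 0.11322
  insider misuse: 0.09 × 0.62 × (1 − 0.93) × 0.19 = 0.00074214
  benign misconfiguration: 0.37 × 0.43 × (1 − 0.08) × 0.21 = 0.030738
  DNS tunneling: 0.21 × 0.66 × (1 − 0.58) × 0.48 = 0.027942
The unnormalized weights sum to 0.17265.
P(DDoS probe | evidence) ≈ 0.11322 / 0.17265 ≈ 0.656
P(insider misuse | evidence) ≈ 0.00074214 / 0.17265 ≈ 0.004
P(benign misconfiguration | evidence) ≈ 0.030738 / 0.17265 ≈ 0.178
P(DNS tunneling | evidence) ≈ 0.027942 / 0.17265 ≈ 0.162
The largest is 0.656, so DDoS probe is most probable.

DDoS probe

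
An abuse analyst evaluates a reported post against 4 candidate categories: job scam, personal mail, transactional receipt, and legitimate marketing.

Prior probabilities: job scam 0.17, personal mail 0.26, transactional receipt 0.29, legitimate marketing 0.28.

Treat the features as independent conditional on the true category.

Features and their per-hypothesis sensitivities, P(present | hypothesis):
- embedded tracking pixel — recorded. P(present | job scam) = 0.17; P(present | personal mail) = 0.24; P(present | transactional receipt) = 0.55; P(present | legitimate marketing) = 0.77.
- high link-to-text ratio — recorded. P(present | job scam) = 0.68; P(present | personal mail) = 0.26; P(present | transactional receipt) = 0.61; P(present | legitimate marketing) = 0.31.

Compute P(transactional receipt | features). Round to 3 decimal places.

0.486

Multiply each prior by the joint likelihood of the feature pattern:
  job scam: 0.17 × 0.17 × 0.68 = 0.019652
  personal mail: 0.26 × 0.24 × 0.26 = 0.016224
  transactional receipt: 0.29 × 0.55 × 0.61 = 0.097295
  legitimate marketing: 0.28 × 0.77 × 0.31 = 0.066836
The unnormalized weights sum to 0.20001.
P(transactional receipt | evidence) = 0.097295 / 0.20001 ≈ 0.486.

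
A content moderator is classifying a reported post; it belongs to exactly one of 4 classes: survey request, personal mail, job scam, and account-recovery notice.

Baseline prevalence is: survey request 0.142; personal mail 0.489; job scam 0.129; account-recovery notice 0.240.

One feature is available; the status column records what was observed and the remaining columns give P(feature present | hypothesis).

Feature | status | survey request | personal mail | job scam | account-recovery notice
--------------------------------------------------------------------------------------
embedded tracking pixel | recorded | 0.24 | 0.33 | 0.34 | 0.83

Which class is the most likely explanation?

By Bayes' rule, the unnormalized weight for each hypothesis is prior × likelihood:
  survey request: 0.142 × 0.24 = 0.03408
  personal mail: 0.489 × 0.33 = 0.16137
  job scam: 0.129 × 0.34 = 0.04386
  account-recovery notice: 0.240 × 0.83 = 0.1992
Marginal likelihood of the evidence = 0.43851.
P(survey request | evidence) ≈ 0.03408 / 0.43851 ≈ 0.078
P(personal mail | evidence) ≈ 0.16137 / 0.43851 ≈ 0.368
P(job scam | evidence) ≈ 0.04386 / 0.43851 ≈ 0.100
P(account-recovery notice | evidence) ≈ 0.1992 / 0.43851 ≈ 0.454
The largest is 0.454, so account-recovery notice is most probable.

account-recovery notice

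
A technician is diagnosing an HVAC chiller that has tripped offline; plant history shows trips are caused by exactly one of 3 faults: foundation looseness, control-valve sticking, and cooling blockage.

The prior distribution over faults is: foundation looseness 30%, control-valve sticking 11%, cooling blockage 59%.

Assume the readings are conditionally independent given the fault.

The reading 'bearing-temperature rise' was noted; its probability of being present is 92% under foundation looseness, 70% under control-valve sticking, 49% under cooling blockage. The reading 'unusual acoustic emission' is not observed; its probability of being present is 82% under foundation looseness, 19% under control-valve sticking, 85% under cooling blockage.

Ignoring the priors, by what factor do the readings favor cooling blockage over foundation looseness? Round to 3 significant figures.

Take the product of per-reading likelihoods under each hypothesis (using 1 − P(present | H) for each absent reading), then divide.
  cooling blockage: 0.49 × (1 − 0.85) = 0.0735
  foundation looseness: 0.92 × (1 − 0.82) = 0.1656
Bayes factor = 0.0735 / 0.1656 ≈ 0.444

0.444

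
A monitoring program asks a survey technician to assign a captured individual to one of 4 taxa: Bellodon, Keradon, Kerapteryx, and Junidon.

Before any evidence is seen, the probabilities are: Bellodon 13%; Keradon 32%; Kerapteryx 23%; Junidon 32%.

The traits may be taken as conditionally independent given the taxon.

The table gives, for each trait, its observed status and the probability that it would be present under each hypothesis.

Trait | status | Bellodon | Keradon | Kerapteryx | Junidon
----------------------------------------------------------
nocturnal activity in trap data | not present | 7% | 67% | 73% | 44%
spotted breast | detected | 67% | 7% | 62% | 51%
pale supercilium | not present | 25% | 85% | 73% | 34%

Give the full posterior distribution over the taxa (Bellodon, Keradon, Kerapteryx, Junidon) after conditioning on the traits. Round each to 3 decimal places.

For each hypothesis, the unnormalized posterior weight is prior × product of the trait likelihoods (using 1 − P(present | H) for each absent trait):
  Bellodon: 0.13 × (1 − 0.07) × 0.67 × (1 − 0.25) = 0.060752
  Keradon: 0.32 × (1 − 0.67) × 0.07 × (1 − 0.85) = 0.0011088
  Kerapteryx: 0.23 × (1 − 0.73) × 0.62 × (1 − 0.73) = 0.010396
  Junidon: 0.32 × (1 − 0.44) × 0.51 × (1 − 0.34) = 0.060319
Marginal likelihood of the evidence = 0.13258.
P(Bellodon | evidence) = 0.060752 / 0.13258 ≈ 0.458
P(Keradon | evidence) = 0.0011088 / 0.13258 ≈ 0.008
P(Kerapteryx | evidence) = 0.010396 / 0.13258 ≈ 0.078
P(Junidon | evidence) = 0.060319 / 0.13258 ≈ 0.455

0.458, 0.008, 0.078, 0.455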